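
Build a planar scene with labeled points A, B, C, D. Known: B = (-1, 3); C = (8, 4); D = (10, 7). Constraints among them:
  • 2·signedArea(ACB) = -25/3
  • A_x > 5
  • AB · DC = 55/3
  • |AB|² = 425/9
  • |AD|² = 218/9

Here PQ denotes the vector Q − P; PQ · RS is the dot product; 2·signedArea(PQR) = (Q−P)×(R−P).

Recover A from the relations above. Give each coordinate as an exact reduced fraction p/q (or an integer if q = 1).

A = (17/3, 14/3)

1. A_x = 17/3  [AB · DC = 55/3 ∩ 2·signedArea(ACB) = -25/3]
2. A_y = 14/3  [AB · DC = 55/3 ∩ 2·signedArea(ACB) = -25/3]
   → A = (17/3, 14/3)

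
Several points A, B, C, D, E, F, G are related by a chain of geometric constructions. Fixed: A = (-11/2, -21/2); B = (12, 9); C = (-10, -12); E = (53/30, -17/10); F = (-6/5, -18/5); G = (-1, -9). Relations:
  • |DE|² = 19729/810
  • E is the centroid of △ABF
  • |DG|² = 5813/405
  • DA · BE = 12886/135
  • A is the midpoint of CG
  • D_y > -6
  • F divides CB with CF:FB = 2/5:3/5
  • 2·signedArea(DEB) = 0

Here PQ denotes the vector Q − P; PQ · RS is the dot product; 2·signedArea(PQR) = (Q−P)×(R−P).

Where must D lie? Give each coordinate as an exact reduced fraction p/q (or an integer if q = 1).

D = (-74/45, -79/15)

1. D_x = -74/45  [2·signedArea(DEB) = 0 ∩ DA · BE = 12886/135]
2. D_y = -79/15  [2·signedArea(DEB) = 0 ∩ DA · BE = 12886/135]
   → D = (-74/45, -79/15)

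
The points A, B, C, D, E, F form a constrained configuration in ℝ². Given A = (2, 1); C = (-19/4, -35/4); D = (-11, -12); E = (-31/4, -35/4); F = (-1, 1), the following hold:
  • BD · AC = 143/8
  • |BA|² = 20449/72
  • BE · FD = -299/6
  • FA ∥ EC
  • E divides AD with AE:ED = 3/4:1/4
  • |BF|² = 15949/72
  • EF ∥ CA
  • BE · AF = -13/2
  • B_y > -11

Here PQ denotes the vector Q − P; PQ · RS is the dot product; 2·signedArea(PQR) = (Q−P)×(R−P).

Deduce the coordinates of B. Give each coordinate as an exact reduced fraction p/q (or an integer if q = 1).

1. B_x = -119/12  [BE · FD = -299/6 ∩ BD · AC = 143/8]
2. B_y = -131/12  [BE · FD = -299/6 ∩ BD · AC = 143/8]
   → B = (-119/12, -131/12)

B = (-119/12, -131/12)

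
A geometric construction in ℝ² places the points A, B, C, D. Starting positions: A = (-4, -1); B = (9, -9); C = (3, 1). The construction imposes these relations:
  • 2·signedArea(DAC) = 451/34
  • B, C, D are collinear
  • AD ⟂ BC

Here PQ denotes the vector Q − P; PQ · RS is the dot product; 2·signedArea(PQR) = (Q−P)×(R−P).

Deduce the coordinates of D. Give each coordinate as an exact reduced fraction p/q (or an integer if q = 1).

D = (69/34, 89/34)

1. D_x = 69/34  [B, C, D are collinear ∩ AD ⟂ BC]
2. D_y = 89/34  [B, C, D are collinear ∩ AD ⟂ BC]
   → D = (69/34, 89/34)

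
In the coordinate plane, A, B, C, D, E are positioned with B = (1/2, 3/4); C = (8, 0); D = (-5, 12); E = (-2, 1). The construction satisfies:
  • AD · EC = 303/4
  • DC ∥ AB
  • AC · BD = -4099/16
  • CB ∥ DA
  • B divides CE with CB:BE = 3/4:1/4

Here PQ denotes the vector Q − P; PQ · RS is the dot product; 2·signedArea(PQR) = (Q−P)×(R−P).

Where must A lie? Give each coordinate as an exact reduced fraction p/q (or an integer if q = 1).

A = (-25/2, 51/4)

1. A_x = -25/2  [DC ∥ AB ∩ CB ∥ DA]
2. A_y = 51/4  [DC ∥ AB ∩ CB ∥ DA]
   → A = (-25/2, 51/4)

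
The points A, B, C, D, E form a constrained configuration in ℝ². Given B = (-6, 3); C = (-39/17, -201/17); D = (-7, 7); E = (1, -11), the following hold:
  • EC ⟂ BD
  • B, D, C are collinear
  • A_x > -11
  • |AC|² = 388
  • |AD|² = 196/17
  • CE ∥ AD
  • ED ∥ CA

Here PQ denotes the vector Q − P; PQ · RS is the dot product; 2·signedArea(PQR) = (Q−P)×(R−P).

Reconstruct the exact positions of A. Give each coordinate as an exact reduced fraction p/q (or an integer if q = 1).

1. A_x = -175/17  [CE ∥ AD ∩ ED ∥ CA]
2. A_y = 105/17  [CE ∥ AD ∩ ED ∥ CA]
   → A = (-175/17, 105/17)

A = (-175/17, 105/17)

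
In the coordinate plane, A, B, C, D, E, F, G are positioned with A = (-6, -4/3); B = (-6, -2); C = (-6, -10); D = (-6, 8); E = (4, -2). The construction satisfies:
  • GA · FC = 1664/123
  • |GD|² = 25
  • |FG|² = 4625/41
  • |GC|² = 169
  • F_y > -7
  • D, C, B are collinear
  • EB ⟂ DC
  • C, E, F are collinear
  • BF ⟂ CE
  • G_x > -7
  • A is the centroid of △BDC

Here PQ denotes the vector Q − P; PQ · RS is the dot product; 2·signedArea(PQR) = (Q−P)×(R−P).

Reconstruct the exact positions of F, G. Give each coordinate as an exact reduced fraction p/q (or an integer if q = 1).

F = (-86/41, -282/41)
G = (-6, 3)

1. F_x = -86/41  [C, E, F are collinear ∩ BF ⟂ CE]
2. F_y = -282/41  [C, E, F are collinear ∩ BF ⟂ CE]
   → F = (-86/41, -282/41)
3. G_x = -6  [line 160/41·x + 128/41·y + 576/41 = 0 ∩ |GD|² = 25]
4. G_y = 3  [line 160/41·x + 128/41·y + 576/41 = 0 ∩ |GD|² = 25]
   → G = (-6, 3)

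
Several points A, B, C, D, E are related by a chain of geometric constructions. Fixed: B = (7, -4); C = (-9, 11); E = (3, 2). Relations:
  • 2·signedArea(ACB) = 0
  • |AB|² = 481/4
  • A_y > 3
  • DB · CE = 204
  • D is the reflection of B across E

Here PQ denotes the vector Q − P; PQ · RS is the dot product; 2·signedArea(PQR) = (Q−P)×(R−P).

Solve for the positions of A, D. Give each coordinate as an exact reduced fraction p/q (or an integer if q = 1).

1. A_x = -1  [line 15·x + 16·y + -41 = 0 ∩ |AB|² = 481/4]
2. A_y = 7/2  [line 15·x + 16·y + -41 = 0 ∩ |AB|² = 481/4]
   → A = (-1, 7/2)
3. D_x = -1  [D is the reflection of B across E]
4. D_y = 8  [D is the reflection of B across E]
   → D = (-1, 8)

A = (-1, 7/2)
D = (-1, 8)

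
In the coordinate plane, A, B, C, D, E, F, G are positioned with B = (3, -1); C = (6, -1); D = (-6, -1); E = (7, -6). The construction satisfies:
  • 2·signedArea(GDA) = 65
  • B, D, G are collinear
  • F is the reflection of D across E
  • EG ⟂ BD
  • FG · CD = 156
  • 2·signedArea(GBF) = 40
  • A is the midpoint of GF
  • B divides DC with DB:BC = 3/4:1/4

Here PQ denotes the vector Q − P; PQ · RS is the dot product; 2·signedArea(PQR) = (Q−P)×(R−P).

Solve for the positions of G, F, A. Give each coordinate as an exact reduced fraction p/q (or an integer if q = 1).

A = (27/2, -6)
F = (20, -11)
G = (7, -1)

1. G_x = 7  [B, D, G are collinear ∩ EG ⟂ BD]
2. G_y = -1  [B, D, G are collinear ∩ EG ⟂ BD]
   → G = (7, -1)
3. F_x = 20  [F is the reflection of D across E]
4. F_y = -11  [F is the reflection of D across E]
   → F = (20, -11)
5. A_x = 27/2  [A is the midpoint of GF]
6. A_y = -6  [A is the midpoint of GF]
   → A = (27/2, -6)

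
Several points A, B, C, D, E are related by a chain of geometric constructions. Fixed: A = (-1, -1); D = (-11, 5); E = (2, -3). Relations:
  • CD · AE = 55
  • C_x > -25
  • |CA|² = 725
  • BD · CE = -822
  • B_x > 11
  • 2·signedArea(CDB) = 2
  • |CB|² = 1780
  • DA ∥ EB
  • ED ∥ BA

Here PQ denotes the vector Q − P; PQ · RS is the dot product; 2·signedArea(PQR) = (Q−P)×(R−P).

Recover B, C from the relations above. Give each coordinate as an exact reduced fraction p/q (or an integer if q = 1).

1. B_x = 12  [ED ∥ BA ∩ DA ∥ EB]
2. B_y = -9  [ED ∥ BA ∩ DA ∥ EB]
   → B = (12, -9)
3. C_x = -24  [2·signedArea(CDB) = 2 ∩ BD · CE = -822]
4. C_y = 13  [2·signedArea(CDB) = 2 ∩ BD · CE = -822]
   → C = (-24, 13)

B = (12, -9)
C = (-24, 13)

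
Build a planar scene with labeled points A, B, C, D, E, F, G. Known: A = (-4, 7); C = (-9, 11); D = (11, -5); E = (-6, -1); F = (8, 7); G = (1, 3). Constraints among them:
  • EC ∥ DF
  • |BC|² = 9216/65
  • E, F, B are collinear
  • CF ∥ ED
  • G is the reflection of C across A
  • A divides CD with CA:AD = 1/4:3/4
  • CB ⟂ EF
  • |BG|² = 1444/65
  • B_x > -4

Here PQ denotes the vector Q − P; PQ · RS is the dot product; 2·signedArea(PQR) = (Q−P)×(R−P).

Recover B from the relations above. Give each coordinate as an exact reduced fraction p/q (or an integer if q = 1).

B = (-201/65, 43/65)

1. B_x = -201/65  [E, F, B are collinear ∩ CB ⟂ EF]
2. B_y = 43/65  [E, F, B are collinear ∩ CB ⟂ EF]
   → B = (-201/65, 43/65)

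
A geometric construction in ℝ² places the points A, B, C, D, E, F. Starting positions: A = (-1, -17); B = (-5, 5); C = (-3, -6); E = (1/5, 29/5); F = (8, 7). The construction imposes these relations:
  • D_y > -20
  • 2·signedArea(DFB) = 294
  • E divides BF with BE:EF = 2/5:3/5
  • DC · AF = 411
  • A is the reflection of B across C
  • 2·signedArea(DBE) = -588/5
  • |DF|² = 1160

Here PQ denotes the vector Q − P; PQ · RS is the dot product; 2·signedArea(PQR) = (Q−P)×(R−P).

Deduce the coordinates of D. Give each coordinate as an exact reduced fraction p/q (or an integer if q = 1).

1. D_x = -14  [2·signedArea(DFB) = 294 ∩ DC · AF = 411]
2. D_y = -19  [2·signedArea(DFB) = 294 ∩ DC · AF = 411]
   → D = (-14, -19)

D = (-14, -19)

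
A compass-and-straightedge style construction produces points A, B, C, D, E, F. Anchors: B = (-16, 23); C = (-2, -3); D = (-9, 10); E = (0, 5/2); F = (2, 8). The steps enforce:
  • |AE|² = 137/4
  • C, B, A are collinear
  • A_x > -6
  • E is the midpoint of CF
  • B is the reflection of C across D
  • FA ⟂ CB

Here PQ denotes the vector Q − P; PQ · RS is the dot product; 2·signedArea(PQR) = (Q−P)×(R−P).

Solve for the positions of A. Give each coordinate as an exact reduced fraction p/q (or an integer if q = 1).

1. A_x = -1241/218  [C, B, A are collinear ∩ FA ⟂ CB]
2. A_y = 841/218  [C, B, A are collinear ∩ FA ⟂ CB]
   → A = (-1241/218, 841/218)

A = (-1241/218, 841/218)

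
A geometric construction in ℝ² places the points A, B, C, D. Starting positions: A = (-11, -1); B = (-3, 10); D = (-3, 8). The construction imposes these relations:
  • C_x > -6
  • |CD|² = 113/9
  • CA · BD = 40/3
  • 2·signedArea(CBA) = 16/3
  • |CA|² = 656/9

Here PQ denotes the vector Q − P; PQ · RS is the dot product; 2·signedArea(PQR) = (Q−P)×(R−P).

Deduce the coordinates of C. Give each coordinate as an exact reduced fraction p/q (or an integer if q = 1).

C = (-17/3, 17/3)

1. C_x = -17/3  [CA · BD = 40/3 ∩ 2·signedArea(CBA) = 16/3]
2. C_y = 17/3  [CA · BD = 40/3 ∩ 2·signedArea(CBA) = 16/3]
   → C = (-17/3, 17/3)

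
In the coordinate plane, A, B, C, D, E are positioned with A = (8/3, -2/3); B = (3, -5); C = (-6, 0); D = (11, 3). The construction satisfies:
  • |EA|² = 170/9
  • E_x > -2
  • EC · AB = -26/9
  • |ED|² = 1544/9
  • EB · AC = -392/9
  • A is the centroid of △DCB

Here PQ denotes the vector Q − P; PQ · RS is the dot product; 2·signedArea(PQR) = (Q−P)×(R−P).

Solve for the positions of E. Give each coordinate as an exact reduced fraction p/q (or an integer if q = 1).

E = (-5/3, -1/3)

1. E_x = -5/3  [EB · AC = -392/9 ∩ EC · AB = -26/9]
2. E_y = -1/3  [EB · AC = -392/9 ∩ EC · AB = -26/9]
   → E = (-5/3, -1/3)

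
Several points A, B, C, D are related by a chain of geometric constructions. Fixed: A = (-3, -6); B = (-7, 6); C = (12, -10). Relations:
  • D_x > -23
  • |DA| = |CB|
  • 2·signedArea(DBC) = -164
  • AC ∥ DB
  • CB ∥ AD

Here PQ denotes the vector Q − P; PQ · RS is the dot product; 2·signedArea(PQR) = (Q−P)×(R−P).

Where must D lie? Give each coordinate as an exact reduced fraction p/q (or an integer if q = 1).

D = (-22, 10)

1. D_x = -22  [AC ∥ DB ∩ CB ∥ AD]
2. D_y = 10  [AC ∥ DB ∩ CB ∥ AD]
   → D = (-22, 10)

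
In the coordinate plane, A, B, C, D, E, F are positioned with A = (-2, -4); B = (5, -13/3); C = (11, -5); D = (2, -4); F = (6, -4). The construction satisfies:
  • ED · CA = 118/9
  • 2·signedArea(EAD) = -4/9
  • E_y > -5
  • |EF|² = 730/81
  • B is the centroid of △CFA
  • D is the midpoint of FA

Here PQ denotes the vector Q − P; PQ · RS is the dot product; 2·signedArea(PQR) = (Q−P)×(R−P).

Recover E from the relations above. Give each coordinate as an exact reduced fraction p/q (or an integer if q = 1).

1. E_x = 3  [ED · CA = 118/9 ∩ 2·signedArea(EAD) = -4/9]
2. E_y = -37/9  [ED · CA = 118/9 ∩ 2·signedArea(EAD) = -4/9]
   → E = (3, -37/9)

E = (3, -37/9)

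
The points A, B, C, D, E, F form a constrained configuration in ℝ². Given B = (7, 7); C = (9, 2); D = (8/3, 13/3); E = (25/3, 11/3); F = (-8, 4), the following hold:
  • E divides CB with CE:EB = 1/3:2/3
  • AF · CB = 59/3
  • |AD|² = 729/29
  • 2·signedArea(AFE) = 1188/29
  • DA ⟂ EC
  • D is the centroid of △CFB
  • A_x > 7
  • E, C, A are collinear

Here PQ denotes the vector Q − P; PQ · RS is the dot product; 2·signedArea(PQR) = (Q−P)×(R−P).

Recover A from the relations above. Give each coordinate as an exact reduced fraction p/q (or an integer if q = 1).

1. A_x = 637/87  [E, C, A are collinear ∩ DA ⟂ EC]
2. A_y = 539/87  [E, C, A are collinear ∩ DA ⟂ EC]
   → A = (637/87, 539/87)

A = (637/87, 539/87)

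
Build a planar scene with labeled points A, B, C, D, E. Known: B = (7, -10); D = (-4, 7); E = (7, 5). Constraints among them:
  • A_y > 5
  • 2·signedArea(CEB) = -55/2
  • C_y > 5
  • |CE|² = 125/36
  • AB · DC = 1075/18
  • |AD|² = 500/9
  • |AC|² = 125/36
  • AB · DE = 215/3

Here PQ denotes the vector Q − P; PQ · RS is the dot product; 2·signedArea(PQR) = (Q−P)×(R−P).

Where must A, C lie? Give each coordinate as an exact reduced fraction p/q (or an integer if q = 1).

1. A_x = 10/3  [line -11·x + 2·y + 76/3 = 0 ∩ |AD|² = 500/9]
2. A_y = 17/3  [line -11·x + 2·y + 76/3 = 0 ∩ |AD|² = 500/9]
   → A = (10/3, 17/3)
3. C_x = 31/6  [AB · DC = 1075/18 ∩ 2·signedArea(CEB) = -55/2]
4. C_y = 16/3  [AB · DC = 1075/18 ∩ 2·signedArea(CEB) = -55/2]
   → C = (31/6, 16/3)

A = (10/3, 17/3)
C = (31/6, 16/3)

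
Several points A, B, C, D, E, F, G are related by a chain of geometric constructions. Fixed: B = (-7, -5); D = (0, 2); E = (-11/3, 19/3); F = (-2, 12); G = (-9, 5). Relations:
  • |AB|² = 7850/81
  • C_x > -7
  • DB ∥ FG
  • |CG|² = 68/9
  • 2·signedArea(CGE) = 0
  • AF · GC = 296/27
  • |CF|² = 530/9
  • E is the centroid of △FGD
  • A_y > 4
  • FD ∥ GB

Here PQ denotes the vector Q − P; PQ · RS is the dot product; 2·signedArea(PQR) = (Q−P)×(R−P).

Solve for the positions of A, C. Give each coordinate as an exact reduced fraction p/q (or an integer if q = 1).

1. C_x = -19/3  [line -4/3·x + 16/3·y + -116/3 = 0 ∩ |CG|² = 68/9]
2. C_y = 17/3  [line -4/3·x + 16/3·y + -116/3 = 0 ∩ |CG|² = 68/9]
   → C = (-19/3, 17/3)
3. A_x = -38/9  [line -8/3·x + -2/3·y + -224/27 = 0 ∩ |AB|² = 7850/81]
4. A_y = 40/9  [line -8/3·x + -2/3·y + -224/27 = 0 ∩ |AB|² = 7850/81]
   → A = (-38/9, 40/9)

A = (-38/9, 40/9)
C = (-19/3, 17/3)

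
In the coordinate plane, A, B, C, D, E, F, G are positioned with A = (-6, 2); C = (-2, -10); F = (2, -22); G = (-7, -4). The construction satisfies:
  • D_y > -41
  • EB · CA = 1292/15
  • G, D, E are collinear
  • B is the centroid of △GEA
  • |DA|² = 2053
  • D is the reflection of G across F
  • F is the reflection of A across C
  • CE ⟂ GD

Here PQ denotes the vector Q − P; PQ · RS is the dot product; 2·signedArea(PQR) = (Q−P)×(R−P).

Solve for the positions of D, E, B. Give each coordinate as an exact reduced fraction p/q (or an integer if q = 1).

B = (-83/15, -64/15)
D = (11, -40)
E = (-18/5, -54/5)

1. D_x = 11  [D is the reflection of G across F]
2. D_y = -40  [D is the reflection of G across F]
   → D = (11, -40)
3. E_x = -18/5  [G, D, E are collinear ∩ CE ⟂ GD]
4. E_y = -54/5  [G, D, E are collinear ∩ CE ⟂ GD]
   → E = (-18/5, -54/5)
5. B_x = -83/15  [B is the centroid of △GEA]
6. B_y = -64/15  [B is the centroid of △GEA]
   → B = (-83/15, -64/15)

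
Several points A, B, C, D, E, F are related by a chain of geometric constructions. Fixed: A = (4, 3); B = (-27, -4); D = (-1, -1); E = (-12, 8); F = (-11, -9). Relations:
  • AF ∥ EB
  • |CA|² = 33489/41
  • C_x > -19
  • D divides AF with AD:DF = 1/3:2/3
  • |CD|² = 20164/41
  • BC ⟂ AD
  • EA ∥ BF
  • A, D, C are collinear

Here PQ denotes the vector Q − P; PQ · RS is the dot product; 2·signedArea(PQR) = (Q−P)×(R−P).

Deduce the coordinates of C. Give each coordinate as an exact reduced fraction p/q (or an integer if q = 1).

C = (-751/41, -609/41)

1. C_x = -751/41  [A, D, C are collinear ∩ BC ⟂ AD]
2. C_y = -609/41  [A, D, C are collinear ∩ BC ⟂ AD]
   → C = (-751/41, -609/41)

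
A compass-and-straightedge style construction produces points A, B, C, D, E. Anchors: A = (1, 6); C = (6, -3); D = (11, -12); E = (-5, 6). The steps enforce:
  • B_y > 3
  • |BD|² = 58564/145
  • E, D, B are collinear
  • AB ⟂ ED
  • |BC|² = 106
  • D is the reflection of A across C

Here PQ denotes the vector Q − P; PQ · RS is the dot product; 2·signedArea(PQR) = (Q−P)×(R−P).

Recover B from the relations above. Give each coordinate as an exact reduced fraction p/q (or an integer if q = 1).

1. B_x = -341/145  [E, D, B are collinear ∩ AB ⟂ ED]
2. B_y = 438/145  [E, D, B are collinear ∩ AB ⟂ ED]
   → B = (-341/145, 438/145)

B = (-341/145, 438/145)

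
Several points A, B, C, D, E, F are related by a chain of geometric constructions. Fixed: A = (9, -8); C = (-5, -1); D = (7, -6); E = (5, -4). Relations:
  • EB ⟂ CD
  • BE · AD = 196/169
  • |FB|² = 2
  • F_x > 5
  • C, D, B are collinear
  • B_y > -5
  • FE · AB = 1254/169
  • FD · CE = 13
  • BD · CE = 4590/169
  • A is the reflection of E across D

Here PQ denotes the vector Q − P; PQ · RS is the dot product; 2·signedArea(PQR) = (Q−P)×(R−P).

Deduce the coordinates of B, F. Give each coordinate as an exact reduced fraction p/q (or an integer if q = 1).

B = (775/169, -844/169)
F = (6, -5)

1. B_x = 775/169  [C, D, B are collinear ∩ EB ⟂ CD]
2. B_y = -844/169  [C, D, B are collinear ∩ EB ⟂ CD]
   → B = (775/169, -844/169)
3. F_x = 6  [FE · AB = 1254/169 ∩ FD · CE = 13]
4. F_y = -5  [FE · AB = 1254/169 ∩ FD · CE = 13]
   → F = (6, -5)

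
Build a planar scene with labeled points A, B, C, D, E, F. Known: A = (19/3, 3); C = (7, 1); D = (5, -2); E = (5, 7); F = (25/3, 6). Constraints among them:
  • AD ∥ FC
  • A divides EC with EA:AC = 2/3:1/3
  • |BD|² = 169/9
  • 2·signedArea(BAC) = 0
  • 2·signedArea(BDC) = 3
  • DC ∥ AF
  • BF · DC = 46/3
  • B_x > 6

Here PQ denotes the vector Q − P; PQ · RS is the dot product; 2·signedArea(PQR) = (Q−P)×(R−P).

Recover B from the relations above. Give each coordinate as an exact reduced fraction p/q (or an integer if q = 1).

B = (20/3, 2)

1. B_x = 20/3  [2·signedArea(BAC) = 0 ∩ BF · DC = 46/3]
2. B_y = 2  [2·signedArea(BAC) = 0 ∩ BF · DC = 46/3]
   → B = (20/3, 2)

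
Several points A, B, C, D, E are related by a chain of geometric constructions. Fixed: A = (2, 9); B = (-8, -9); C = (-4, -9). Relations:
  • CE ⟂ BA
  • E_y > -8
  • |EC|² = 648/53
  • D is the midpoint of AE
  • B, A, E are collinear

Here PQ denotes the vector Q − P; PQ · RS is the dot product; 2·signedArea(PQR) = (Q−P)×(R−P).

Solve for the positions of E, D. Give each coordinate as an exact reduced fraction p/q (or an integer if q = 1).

D = (-134/53, 45/53)
E = (-374/53, -387/53)

1. E_x = -374/53  [B, A, E are collinear ∩ CE ⟂ BA]
2. E_y = -387/53  [B, A, E are collinear ∩ CE ⟂ BA]
   → E = (-374/53, -387/53)
3. D_x = -134/53  [D is the midpoint of AE]
4. D_y = 45/53  [D is the midpoint of AE]
   → D = (-134/53, 45/53)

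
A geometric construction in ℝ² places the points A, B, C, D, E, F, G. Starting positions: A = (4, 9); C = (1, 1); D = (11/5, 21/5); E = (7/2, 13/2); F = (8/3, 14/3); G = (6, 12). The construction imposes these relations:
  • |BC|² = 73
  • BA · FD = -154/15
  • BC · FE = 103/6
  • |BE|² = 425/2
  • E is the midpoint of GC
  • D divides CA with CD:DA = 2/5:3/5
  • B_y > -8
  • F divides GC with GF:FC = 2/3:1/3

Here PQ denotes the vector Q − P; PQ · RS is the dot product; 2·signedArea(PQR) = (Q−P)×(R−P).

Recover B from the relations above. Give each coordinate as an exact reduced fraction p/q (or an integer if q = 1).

1. B_x = -2  [BA · FD = -154/15 ∩ BC · FE = 103/6]
2. B_y = -7  [BA · FD = -154/15 ∩ BC · FE = 103/6]
   → B = (-2, -7)

B = (-2, -7)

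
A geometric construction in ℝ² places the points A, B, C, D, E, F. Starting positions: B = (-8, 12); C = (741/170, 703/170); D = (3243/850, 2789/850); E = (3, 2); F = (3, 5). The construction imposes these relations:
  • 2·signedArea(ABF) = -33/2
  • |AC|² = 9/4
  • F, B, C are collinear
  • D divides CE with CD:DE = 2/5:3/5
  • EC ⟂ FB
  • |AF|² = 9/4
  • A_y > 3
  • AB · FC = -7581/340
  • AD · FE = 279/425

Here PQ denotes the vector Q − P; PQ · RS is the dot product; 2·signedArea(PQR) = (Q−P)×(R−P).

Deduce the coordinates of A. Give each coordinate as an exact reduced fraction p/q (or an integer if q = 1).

A = (3, 7/2)

1. A_x = 3  [AB · FC = -7581/340 ∩ 2·signedArea(ABF) = -33/2]
2. A_y = 7/2  [AB · FC = -7581/340 ∩ 2·signedArea(ABF) = -33/2]
   → A = (3, 7/2)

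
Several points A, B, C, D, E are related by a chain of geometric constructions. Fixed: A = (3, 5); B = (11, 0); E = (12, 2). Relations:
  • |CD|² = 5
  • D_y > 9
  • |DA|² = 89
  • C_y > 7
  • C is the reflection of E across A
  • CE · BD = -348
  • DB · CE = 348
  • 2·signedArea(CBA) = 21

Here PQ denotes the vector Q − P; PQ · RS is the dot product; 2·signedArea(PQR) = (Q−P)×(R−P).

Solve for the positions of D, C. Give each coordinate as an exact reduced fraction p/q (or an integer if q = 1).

C = (-6, 8)
D = (-5, 10)

1. C_x = -6  [C is the reflection of E across A]
2. C_y = 8  [C is the reflection of E across A]
   → C = (-6, 8)
3. D_x = -5  [line -18·x + 6·y + -150 = 0 ∩ |DA|² = 89]
4. D_y = 10  [line -18·x + 6·y + -150 = 0 ∩ |DA|² = 89]
   → D = (-5, 10)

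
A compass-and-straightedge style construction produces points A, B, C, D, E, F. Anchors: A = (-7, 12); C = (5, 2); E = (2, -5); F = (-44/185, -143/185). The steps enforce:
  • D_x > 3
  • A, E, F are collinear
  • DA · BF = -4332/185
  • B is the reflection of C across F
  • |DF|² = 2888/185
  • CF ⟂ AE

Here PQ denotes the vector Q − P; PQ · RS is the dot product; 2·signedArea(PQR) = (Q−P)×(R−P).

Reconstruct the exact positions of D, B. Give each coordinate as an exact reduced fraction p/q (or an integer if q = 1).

B = (-1013/185, -656/185)
D = (602/185, 199/185)

1. B_x = -1013/185  [B is the reflection of C across F]
2. B_y = -656/185  [B is the reflection of C across F]
   → B = (-1013/185, -656/185)
3. D_x = 602/185  [line -969/185·x + -513/185·y + 741/37 = 0 ∩ |DF|² = 2888/185]
4. D_y = 199/185  [line -969/185·x + -513/185·y + 741/37 = 0 ∩ |DF|² = 2888/185]
   → D = (602/185, 199/185)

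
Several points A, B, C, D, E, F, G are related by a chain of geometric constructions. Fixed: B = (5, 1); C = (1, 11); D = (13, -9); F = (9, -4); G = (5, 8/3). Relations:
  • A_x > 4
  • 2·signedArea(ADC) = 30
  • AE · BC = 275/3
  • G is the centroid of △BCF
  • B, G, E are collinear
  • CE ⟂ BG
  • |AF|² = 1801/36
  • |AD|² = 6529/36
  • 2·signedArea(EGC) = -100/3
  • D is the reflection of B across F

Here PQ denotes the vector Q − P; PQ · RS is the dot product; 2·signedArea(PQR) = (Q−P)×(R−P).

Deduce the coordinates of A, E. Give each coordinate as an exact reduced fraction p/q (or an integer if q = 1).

1. E_x = 5  [B, G, E are collinear ∩ CE ⟂ BG]
2. E_y = 11  [B, G, E are collinear ∩ CE ⟂ BG]
   → E = (5, 11)
3. A_x = 5  [AE · BC = 275/3 ∩ 2·signedArea(ADC) = 30]
4. A_y = 11/6  [AE · BC = 275/3 ∩ 2·signedArea(ADC) = 30]
   → A = (5, 11/6)

A = (5, 11/6)
E = (5, 11)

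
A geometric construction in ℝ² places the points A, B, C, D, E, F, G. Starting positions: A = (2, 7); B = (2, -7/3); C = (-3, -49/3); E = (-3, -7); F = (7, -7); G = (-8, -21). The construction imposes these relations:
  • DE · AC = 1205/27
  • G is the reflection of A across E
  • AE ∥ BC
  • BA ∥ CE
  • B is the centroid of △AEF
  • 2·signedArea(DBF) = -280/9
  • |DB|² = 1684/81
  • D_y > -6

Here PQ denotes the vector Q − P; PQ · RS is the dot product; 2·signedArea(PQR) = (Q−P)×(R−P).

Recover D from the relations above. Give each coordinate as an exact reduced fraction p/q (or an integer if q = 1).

D = (-4/3, -49/9)

1. D_x = -4/3  [DE · AC = 1205/27 ∩ 2·signedArea(DBF) = -280/9]
2. D_y = -49/9  [DE · AC = 1205/27 ∩ 2·signedArea(DBF) = -280/9]
   → D = (-4/3, -49/9)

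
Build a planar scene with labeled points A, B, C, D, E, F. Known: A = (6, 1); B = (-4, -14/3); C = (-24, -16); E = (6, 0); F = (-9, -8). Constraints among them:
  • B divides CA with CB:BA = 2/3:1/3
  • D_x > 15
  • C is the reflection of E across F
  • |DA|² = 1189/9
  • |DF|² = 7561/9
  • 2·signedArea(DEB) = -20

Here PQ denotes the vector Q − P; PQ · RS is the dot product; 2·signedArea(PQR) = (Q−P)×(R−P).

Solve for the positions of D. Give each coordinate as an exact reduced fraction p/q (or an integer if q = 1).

D = (16, 20/3)

1. D_x = 16  [line 14/3·x + -10·y + -8 = 0 ∩ |DA|² = 1189/9]
2. D_y = 20/3  [line 14/3·x + -10·y + -8 = 0 ∩ |DA|² = 1189/9]
   → D = (16, 20/3)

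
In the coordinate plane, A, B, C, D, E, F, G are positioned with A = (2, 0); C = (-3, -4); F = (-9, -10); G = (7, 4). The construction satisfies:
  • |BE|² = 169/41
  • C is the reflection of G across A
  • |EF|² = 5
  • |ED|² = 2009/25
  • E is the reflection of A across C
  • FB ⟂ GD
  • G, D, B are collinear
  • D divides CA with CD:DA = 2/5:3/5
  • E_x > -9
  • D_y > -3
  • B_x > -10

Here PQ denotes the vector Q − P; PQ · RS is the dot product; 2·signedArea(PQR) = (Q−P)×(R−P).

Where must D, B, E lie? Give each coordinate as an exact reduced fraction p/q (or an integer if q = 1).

B = (-393/41, -380/41)
D = (-1, -12/5)
E = (-8, -8)

1. D_x = -1  [D divides CA with CD:DA = 2/5:3/5]
2. D_y = -12/5  [D divides CA with CD:DA = 2/5:3/5]
   → D = (-1, -12/5)
3. B_x = -393/41  [G, D, B are collinear ∩ FB ⟂ GD]
4. B_y = -380/41  [G, D, B are collinear ∩ FB ⟂ GD]
   → B = (-393/41, -380/41)
5. E_x = -8  [E is the reflection of A across C]
6. E_y = -8  [E is the reflection of A across C]
   → E = (-8, -8)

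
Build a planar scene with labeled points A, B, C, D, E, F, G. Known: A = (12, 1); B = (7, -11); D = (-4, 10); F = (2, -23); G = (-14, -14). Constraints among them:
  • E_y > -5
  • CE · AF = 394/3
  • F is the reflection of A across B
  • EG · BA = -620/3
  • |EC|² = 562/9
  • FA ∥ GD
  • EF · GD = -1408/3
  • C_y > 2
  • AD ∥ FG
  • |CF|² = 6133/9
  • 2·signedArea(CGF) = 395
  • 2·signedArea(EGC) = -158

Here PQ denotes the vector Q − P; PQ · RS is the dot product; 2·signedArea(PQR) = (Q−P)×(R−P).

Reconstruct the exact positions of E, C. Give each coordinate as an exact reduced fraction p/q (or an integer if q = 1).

C = (-1/3, 3)
E = (10/3, -4)

1. C_x = -1/3  [line 9·x + 16·y + -45 = 0 ∩ |CF|² = 6133/9]
2. C_y = 3  [line 9·x + 16·y + -45 = 0 ∩ |CF|² = 6133/9]
   → C = (-1/3, 3)
3. E_x = 10/3  [EF · GD = -1408/3 ∩ 2·signedArea(EGC) = -158]
4. E_y = -4  [EF · GD = -1408/3 ∩ 2·signedArea(EGC) = -158]
   → E = (10/3, -4)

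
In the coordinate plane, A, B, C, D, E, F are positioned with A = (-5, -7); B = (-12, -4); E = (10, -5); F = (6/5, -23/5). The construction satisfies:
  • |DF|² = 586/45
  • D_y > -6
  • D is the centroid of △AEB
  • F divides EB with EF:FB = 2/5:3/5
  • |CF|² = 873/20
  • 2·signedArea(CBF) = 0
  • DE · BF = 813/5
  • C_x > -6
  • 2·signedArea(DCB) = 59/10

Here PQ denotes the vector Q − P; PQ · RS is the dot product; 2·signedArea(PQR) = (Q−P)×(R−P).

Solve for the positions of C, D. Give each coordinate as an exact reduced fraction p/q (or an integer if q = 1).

C = (-27/5, -43/10)
D = (-7/3, -16/3)

1. D_x = -7/3  [D is the centroid of △AEB]
2. D_y = -16/3  [D is the centroid of △AEB]
   → D = (-7/3, -16/3)
3. C_x = -27/5  [2·signedArea(CBF) = 0 ∩ 2·signedArea(DCB) = 59/10]
4. C_y = -43/10  [2·signedArea(CBF) = 0 ∩ 2·signedArea(DCB) = 59/10]
   → C = (-27/5, -43/10)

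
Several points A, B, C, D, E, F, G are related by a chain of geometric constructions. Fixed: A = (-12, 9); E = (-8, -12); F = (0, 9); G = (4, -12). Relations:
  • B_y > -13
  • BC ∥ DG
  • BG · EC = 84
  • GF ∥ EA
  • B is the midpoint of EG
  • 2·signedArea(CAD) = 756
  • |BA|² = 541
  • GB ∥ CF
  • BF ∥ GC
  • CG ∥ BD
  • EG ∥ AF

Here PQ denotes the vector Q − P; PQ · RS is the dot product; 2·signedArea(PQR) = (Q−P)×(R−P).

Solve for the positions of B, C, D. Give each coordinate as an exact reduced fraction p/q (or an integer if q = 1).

B = (-2, -12)
C = (6, 9)
D = (-4, -33)

1. B_x = -2  [B is the midpoint of EG]
2. B_y = -12  [B is the midpoint of EG]
   → B = (-2, -12)
3. C_x = 6  [GB ∥ CF ∩ BF ∥ GC]
4. C_y = 9  [GB ∥ CF ∩ BF ∥ GC]
   → C = (6, 9)
5. D_x = -4  [BC ∥ DG ∩ CG ∥ BD]
6. D_y = -33  [BC ∥ DG ∩ CG ∥ BD]
   → D = (-4, -33)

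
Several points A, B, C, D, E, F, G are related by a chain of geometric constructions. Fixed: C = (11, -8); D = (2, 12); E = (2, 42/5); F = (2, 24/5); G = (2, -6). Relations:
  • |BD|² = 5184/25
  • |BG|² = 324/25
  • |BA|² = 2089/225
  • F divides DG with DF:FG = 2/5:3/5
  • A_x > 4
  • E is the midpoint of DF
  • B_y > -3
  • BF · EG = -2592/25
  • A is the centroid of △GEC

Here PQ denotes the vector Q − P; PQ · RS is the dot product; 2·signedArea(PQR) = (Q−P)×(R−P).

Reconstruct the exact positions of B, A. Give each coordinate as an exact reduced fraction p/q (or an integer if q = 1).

1. B_y = -12/5  [BF · EG = -2592/25]
2. B_x = 2  [|BD|² = 5184/25]
   → B = (2, -12/5)
3. A_x = 5  [A is the centroid of △GEC]
4. A_y = -28/15  [A is the centroid of △GEC]
   → A = (5, -28/15)

A = (5, -28/15)
B = (2, -12/5)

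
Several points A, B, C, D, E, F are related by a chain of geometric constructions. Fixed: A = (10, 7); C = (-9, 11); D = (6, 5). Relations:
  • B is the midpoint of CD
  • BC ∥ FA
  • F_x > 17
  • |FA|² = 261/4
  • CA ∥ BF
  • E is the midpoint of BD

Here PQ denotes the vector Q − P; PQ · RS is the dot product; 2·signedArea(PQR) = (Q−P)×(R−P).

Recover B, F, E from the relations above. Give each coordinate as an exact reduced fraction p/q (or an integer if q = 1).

1. B_x = -3/2  [B is the midpoint of CD]
2. B_y = 8  [B is the midpoint of CD]
   → B = (-3/2, 8)
3. F_x = 35/2  [BC ∥ FA ∩ CA ∥ BF]
4. F_y = 4  [BC ∥ FA ∩ CA ∥ BF]
   → F = (35/2, 4)
5. E_x = 9/4  [E is the midpoint of BD]
6. E_y = 13/2  [E is the midpoint of BD]
   → E = (9/4, 13/2)

B = (-3/2, 8)
E = (9/4, 13/2)
F = (35/2, 4)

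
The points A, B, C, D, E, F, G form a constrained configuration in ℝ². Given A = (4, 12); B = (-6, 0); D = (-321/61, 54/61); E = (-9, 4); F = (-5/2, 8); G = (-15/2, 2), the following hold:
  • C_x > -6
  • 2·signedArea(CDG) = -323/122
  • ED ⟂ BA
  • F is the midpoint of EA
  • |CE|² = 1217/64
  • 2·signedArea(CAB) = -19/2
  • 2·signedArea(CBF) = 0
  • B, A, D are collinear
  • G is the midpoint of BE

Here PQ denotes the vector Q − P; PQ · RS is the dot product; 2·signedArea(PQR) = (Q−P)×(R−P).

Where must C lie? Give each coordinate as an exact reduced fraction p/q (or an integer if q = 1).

1. C_x = -41/8  [2·signedArea(CBF) = 0 ∩ 2·signedArea(CDG) = -323/122]
2. C_y = 2  [2·signedArea(CBF) = 0 ∩ 2·signedArea(CDG) = -323/122]
   → C = (-41/8, 2)

C = (-41/8, 2)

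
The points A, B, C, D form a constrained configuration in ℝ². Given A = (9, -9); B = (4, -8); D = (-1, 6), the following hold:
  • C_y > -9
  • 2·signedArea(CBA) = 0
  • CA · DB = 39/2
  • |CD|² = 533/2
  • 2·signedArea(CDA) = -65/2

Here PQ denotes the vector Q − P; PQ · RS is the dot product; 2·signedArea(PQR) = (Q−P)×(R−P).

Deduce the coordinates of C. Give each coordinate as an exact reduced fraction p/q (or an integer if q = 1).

C = (13/2, -17/2)

1. C_x = 13/2  [2·signedArea(CBA) = 0 ∩ CA · DB = 39/2]
2. C_y = -17/2  [2·signedArea(CBA) = 0 ∩ CA · DB = 39/2]
   → C = (13/2, -17/2)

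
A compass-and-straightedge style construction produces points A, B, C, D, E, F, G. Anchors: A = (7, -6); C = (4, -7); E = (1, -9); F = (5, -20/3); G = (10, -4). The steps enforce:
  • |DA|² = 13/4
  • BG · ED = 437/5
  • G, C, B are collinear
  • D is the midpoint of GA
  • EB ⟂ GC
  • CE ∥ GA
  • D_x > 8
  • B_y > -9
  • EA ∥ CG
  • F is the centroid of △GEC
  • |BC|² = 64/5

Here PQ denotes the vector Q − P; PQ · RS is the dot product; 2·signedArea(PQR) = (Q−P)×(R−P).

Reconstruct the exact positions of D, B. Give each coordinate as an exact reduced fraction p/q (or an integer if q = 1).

B = (4/5, -43/5)
D = (17/2, -5)

1. D_x = 17/2  [D is the midpoint of GA]
2. D_y = -5  [D is the midpoint of GA]
   → D = (17/2, -5)
3. B_x = 4/5  [G, C, B are collinear ∩ EB ⟂ GC]
4. B_y = -43/5  [G, C, B are collinear ∩ EB ⟂ GC]
   → B = (4/5, -43/5)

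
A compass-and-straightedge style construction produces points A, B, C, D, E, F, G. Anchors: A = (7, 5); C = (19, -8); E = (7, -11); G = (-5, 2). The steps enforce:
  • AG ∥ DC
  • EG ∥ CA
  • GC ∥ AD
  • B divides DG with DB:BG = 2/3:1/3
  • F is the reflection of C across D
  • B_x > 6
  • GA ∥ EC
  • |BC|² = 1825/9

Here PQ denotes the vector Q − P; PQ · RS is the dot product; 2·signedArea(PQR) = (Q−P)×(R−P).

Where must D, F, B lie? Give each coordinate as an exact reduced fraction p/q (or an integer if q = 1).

1. D_x = 31  [AG ∥ DC ∩ GC ∥ AD]
2. D_y = -5  [AG ∥ DC ∩ GC ∥ AD]
   → D = (31, -5)
3. F_x = 43  [F is the reflection of C across D]
4. F_y = -2  [F is the reflection of C across D]
   → F = (43, -2)
5. B_x = 7  [B divides DG with DB:BG = 2/3:1/3]
6. B_y = -1/3  [B divides DG with DB:BG = 2/3:1/3]
   → B = (7, -1/3)

B = (7, -1/3)
D = (31, -5)
F = (43, -2)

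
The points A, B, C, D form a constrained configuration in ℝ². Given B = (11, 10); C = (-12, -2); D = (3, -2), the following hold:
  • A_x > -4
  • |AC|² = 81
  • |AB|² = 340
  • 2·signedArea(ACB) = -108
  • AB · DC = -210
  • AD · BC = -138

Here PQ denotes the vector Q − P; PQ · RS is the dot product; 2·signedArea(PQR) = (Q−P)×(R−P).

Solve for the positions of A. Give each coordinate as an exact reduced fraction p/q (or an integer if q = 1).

A = (-3, -2)

1. A_x = -3  [AB · DC = -210 ∩ 2·signedArea(ACB) = -108]
2. A_y = -2  [AB · DC = -210 ∩ 2·signedArea(ACB) = -108]
   → A = (-3, -2)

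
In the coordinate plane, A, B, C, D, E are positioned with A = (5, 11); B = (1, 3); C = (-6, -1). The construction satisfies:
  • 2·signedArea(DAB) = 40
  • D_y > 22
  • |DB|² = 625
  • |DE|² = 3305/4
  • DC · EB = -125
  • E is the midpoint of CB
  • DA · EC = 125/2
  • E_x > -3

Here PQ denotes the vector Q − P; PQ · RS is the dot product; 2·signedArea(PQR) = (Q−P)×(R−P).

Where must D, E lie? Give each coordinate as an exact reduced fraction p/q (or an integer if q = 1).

D = (16, 23)
E = (-5/2, 1)

1. D_x = 16  [line 8·x + -4·y + -36 = 0 ∩ |DB|² = 625]
2. D_y = 23  [line 8·x + -4·y + -36 = 0 ∩ |DB|² = 625]
   → D = (16, 23)
3. E_x = -5/2  [E is the midpoint of CB]
4. E_y = 1  [E is the midpoint of CB]
   → E = (-5/2, 1)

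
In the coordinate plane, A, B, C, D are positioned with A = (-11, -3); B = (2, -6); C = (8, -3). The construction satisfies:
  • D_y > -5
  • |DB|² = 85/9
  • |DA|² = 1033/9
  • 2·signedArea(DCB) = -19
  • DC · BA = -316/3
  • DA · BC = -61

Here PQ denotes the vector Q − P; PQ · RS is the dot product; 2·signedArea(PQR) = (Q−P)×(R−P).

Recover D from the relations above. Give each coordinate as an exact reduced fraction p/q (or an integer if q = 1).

D = (-1/3, -4)

1. D_x = -1/3  [DC · BA = -316/3 ∩ 2·signedArea(DCB) = -19]
2. D_y = -4  [DC · BA = -316/3 ∩ 2·signedArea(DCB) = -19]
   → D = (-1/3, -4)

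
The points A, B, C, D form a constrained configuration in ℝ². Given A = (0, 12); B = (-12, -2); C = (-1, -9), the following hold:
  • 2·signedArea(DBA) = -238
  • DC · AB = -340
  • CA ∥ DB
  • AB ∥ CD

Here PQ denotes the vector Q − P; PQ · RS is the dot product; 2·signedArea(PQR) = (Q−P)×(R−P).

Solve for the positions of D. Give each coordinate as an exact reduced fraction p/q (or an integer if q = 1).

D = (-13, -23)

1. D_x = -13  [CA ∥ DB ∩ AB ∥ CD]
2. D_y = -23  [CA ∥ DB ∩ AB ∥ CD]
   → D = (-13, -23)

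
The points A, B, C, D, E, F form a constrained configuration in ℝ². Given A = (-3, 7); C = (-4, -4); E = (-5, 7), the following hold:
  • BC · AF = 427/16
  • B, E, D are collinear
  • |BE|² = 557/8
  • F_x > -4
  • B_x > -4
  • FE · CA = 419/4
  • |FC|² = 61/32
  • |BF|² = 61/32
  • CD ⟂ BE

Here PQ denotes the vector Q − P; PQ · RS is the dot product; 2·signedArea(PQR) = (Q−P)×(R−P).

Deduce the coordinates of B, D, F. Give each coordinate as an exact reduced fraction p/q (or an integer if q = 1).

1. F_x = -31/8  [line -1·x + -11·y + -131/4 = 0 ∩ |FC|² = 61/32]
2. F_y = -21/8  [line -1·x + -11·y + -131/4 = 0 ∩ |FC|² = 61/32]
   → F = (-31/8, -21/8)
3. B_x = -15/4  [line 7/8·x + 77/8·y + 245/16 = 0 ∩ |BF|² = 61/32]
4. B_y = -5/4  [line 7/8·x + 77/8·y + 245/16 = 0 ∩ |BF|² = 61/32]
   → B = (-15/4, -5/4)
5. D_x = -1865/557  [B, E, D are collinear ∩ CD ⟂ BE]
6. D_y = -2173/557  [B, E, D are collinear ∩ CD ⟂ BE]
   → D = (-1865/557, -2173/557)

B = (-15/4, -5/4)
D = (-1865/557, -2173/557)
F = (-31/8, -21/8)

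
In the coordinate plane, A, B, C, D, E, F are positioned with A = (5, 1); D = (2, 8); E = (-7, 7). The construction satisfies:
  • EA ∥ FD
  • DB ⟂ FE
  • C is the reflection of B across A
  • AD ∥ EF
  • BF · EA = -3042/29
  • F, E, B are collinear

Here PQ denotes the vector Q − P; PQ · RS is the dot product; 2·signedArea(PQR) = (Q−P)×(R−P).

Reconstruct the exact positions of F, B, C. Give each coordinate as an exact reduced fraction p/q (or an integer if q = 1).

1. F_x = -10  [EA ∥ FD ∩ AD ∥ EF]
2. F_y = 14  [EA ∥ FD ∩ AD ∥ EF]
   → F = (-10, 14)
3. B_x = -173/29  [F, E, B are collinear ∩ DB ⟂ FE]
4. B_y = 133/29  [F, E, B are collinear ∩ DB ⟂ FE]
   → B = (-173/29, 133/29)
5. C_x = 463/29  [C is the reflection of B across A]
6. C_y = -75/29  [C is the reflection of B across A]
   → C = (463/29, -75/29)

B = (-173/29, 133/29)
C = (463/29, -75/29)
F = (-10, 14)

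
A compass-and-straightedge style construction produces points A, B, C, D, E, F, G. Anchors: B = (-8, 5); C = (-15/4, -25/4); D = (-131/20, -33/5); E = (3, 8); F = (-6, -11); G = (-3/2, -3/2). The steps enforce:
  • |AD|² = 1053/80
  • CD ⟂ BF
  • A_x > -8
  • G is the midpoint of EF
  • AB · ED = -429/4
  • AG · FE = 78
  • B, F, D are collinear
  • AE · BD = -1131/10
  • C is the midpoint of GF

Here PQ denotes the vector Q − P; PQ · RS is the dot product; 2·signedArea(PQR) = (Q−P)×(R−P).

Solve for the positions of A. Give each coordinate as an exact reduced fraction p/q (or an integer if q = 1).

1. A_x = -7  [AE · BD = -1131/10 ∩ AB · ED = -429/4]
2. A_y = -3  [AE · BD = -1131/10 ∩ AB · ED = -429/4]
   → A = (-7, -3)

A = (-7, -3)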